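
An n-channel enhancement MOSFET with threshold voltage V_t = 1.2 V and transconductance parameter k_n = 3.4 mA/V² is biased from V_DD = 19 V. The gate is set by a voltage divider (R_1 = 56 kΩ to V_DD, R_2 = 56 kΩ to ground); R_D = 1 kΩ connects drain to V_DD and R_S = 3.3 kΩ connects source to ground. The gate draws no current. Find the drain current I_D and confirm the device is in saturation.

I_D ≈ 2.2 mA

V_G = V_DD·R_2/(R_1+R_2) = 19×56/112 = 9.5 V.
Assume saturation: I_D = (k_n/2)(V_GS − V_t)² with V_GS = V_G − I_D·R_S = 9.5 − 3.3·I_D.
Substituting gives 18.5·I_D² − 94.1·I_D + 117 = 0, with roots I_D = 2.17 or 2.91 mA.
The root I_D = 2.91 mA gives V_GS = -0.109 V ≤ V_t, so take I_D = 2.17 mA.
Then V_GS = 2.33 V and V_DS = V_DD − I_D(R_D+R_S) = 19 − 2.17×4.3 = 9.66 V.
Saturation requires V_DS ≥ V_GS − V_t = 1.13 V; 9.66 ≥ 1.13 ✓.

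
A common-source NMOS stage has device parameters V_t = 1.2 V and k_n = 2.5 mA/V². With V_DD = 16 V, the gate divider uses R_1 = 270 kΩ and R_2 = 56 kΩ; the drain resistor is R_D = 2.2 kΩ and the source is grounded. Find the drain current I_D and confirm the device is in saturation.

V_G = V_DD·R_2/(R_1+R_2) = 16×56/326 = 2.75 V. With the source grounded, V_GS = V_G = 2.75 V.
Assume saturation: I_D = (k_n/2)(V_GS − V_t)² = (2.5/2)×(2.75 − 1.2)² = 1.25×1.55² = 3 mA.
V_DS = V_DD − I_D·R_D = 16 − 3×2.2 = 9.41 V.
Saturation requires V_DS ≥ V_GS − V_t = 1.55 V; 9.41 ≥ 1.55 ✓.

I_D ≈ 3 mA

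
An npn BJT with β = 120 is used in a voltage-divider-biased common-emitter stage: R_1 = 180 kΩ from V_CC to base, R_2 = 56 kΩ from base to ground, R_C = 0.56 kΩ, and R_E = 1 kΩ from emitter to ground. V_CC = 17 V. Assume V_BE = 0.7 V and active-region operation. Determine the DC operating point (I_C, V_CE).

I_C ≈ 2.4 mA, V_CE ≈ 13 V

Thevenize the base divider: V_Th = V_CC·R_2/(R_1+R_2) = 17×56/236 = 4.03 V, R_Th = R_1‖R_2 = 42.7 kΩ.
Base-emitter loop: V_Th = I_B·R_Th + V_BE + (β+1)I_B·R_E, so I_B = (4.03 − 0.7) / (42.7 + 121×1) = 0.0204 mA.
I_C = β·I_B = 120×0.0204 = 2.44 mA, and I_E = (β+1)I_B = 2.46 mA.
V_CE = V_CC − I_C·R_C − I_E·R_E = 17 − 2.44×0.56 − 2.46×1 = 13.2 V.
V_CE = 13.2 V > 0.2 V confirms active-region operation.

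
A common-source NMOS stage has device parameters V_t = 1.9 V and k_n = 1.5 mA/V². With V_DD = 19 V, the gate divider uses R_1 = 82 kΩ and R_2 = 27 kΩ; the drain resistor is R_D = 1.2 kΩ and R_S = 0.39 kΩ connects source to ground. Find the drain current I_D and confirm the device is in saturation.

V_G = V_DD·R_2/(R_1+R_2) = 19×27/109 = 4.71 V.
Assume saturation: I_D = (k_n/2)(V_GS − V_t)² with V_GS = V_G − I_D·R_S = 4.71 − 0.39·I_D.
Substituting gives 0.114·I_D² − 2.64·I_D + 5.91 = 0, with roots I_D = 2.51 or 20.7 mA.
The root I_D = 20.7 mA gives V_GS = -3.35 V ≤ V_t, so take I_D = 2.51 mA.
Then V_GS = 3.73 V and V_DS = V_DD − I_D(R_D+R_S) = 19 − 2.51×1.59 = 15 V.
Saturation requires V_DS ≥ V_GS − V_t = 1.83 V; 15 ≥ 1.83 ✓.

I_D ≈ 2.5 mA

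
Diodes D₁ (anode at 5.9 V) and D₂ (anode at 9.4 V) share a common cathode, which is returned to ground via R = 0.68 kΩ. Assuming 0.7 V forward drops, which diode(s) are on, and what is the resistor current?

Assume both conduct. Then node N would need to be at both 5.9−0.7 = 5.2 V and 9.4−0.7 = 8.7 V, which is impossible.
Assume only D₂ conducts: V_N = 9.4 − 0.7 = 8.7 V, so I_R = 8.7/0.68 = 12.8 mA.
Check D₁: its anode-to-cathode voltage is 5.9 − 8.7 = -2.8 V < 0.7 V, so it is off. The assumption is consistent.

Only D₂ conducts; I_R ≈ 13 mA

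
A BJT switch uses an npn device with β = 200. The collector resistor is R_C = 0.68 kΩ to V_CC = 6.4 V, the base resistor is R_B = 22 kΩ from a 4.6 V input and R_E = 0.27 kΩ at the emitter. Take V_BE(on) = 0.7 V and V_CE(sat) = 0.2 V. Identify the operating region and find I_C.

Assume active: I_B = (4.6 − 0.7)/(22 + 201×0.27) = 0.0511 mA, I_C = β·I_B = 10.2 mA.
Then V_CE = 6.4 − 10.2×0.68 − 10.3×0.27 = -3.33 V < 0.2 V — the active assumption fails.
Re-solve with V_CE = 0.2 V. KCL at the emitter: V_E/R_E = (V_BB−0.7−V_E)/R_B + (V_CC−0.2−V_E)/R_C, giving V_E = 1.78 V.
I_C = (V_CC − 0.2 − V_E)/R_C = (6.2 − 1.78)/0.68 = 6.5 mA.
Check: I_B = (3.9 − 1.78)/22 = 0.0963 mA, and β·I_B = 19.3 mA > I_C, confirming saturation.

saturation; I_C ≈ 6.5 mA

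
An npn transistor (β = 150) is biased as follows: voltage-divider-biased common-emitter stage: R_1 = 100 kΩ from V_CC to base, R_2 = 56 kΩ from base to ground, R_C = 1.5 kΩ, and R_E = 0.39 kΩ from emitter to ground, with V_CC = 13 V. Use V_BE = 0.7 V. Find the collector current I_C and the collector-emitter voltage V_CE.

Thevenize the base divider: V_Th = V_CC·R_2/(R_1+R_2) = 13×56/156 = 4.67 V, R_Th = R_1‖R_2 = 35.9 kΩ.
Base-emitter loop: V_Th = I_B·R_Th + V_BE + (β+1)I_B·R_E, so I_B = (4.67 − 0.7) / (35.9 + 151×0.39) = 0.0418 mA.
I_C = β·I_B = 150×0.0418 = 6.28 mA, and I_E = (β+1)I_B = 6.32 mA.
V_CE = V_CC − I_C·R_C − I_E·R_E = 13 − 6.28×1.5 − 6.32×0.39 = 1.12 V.
V_CE = 1.12 V > 0.2 V confirms active-region operation.

I_C ≈ 6.3 mA, V_CE ≈ 1.1 V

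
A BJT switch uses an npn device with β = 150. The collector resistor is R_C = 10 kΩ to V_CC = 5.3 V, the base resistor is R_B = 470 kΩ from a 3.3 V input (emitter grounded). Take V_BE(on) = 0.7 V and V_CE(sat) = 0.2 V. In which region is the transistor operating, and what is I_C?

saturation; I_C ≈ 0.51 mA

Assume active: I_B = (3.3 − 0.7)/470 = 0.00553 mA, giving I_C = β·I_B = 0.83 mA.
But then V_CE = 5.3 − 0.83×10 = -3 V < V_CE(sat) = 0.2 V — impossible in the active region.
So the transistor is saturated. With V_CE = 0.2 V, I_C = (V_CC − 0.2)/R_C = 5.1/10 = 0.51 mA.
Check: β·I_B = 0.83 mA > I_C = 0.51 mA, confirming saturation.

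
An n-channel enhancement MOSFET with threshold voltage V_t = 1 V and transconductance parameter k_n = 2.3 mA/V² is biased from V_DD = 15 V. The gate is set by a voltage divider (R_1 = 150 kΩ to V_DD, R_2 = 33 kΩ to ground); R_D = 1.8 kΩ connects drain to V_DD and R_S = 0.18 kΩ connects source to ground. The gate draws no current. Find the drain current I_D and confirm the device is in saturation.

I_D ≈ 2.1 mA

V_G = V_DD·R_2/(R_1+R_2) = 15×33/183 = 2.7 V.
Assume saturation: I_D = (k_n/2)(V_GS − V_t)² with V_GS = V_G − I_D·R_S = 2.7 − 0.18·I_D.
Substituting gives 0.0373·I_D² − 1.71·I_D + 3.34 = 0, with roots I_D = 2.05 or 43.7 mA.
The root I_D = 43.7 mA gives V_GS = -5.17 V ≤ V_t, so take I_D = 2.05 mA.
Then V_GS = 2.34 V and V_DS = V_DD − I_D(R_D+R_S) = 15 − 2.05×1.98 = 10.9 V.
Saturation requires V_DS ≥ V_GS − V_t = 1.34 V; 10.9 ≥ 1.34 ✓.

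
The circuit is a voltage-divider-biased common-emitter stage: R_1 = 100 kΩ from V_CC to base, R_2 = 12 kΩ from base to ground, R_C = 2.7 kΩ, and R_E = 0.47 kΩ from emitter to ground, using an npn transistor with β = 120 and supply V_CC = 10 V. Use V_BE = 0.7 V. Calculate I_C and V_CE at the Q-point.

I_C ≈ 0.66 mA, V_CE ≈ 7.9 V

Thevenize the base divider: V_Th = V_CC·R_2/(R_1+R_2) = 10×12/112 = 1.07 V, R_Th = R_1‖R_2 = 10.7 kΩ.
Base-emitter loop: V_Th = I_B·R_Th + V_BE + (β+1)I_B·R_E, so I_B = (1.07 − 0.7) / (10.7 + 121×0.47) = 0.0055 mA.
I_C = β·I_B = 120×0.0055 = 0.659 mA, and I_E = (β+1)I_B = 0.665 mA.
V_CE = V_CC − I_C·R_C − I_E·R_E = 10 − 0.659×2.7 − 0.665×0.47 = 7.91 V.
V_CE = 7.91 V > 0.2 V confirms active-region operation.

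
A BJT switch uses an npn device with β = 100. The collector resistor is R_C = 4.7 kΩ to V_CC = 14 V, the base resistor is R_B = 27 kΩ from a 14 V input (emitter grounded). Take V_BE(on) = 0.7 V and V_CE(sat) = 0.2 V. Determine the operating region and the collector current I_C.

Assume active: I_B = (14 − 0.7)/27 = 0.493 mA, giving I_C = β·I_B = 49.3 mA.
But then V_CE = 14 − 49.3×4.7 = -218 V < V_CE(sat) = 0.2 V — impossible in the active region.
So the transistor is saturated. With V_CE = 0.2 V, I_C = (V_CC − 0.2)/R_C = 13.8/4.7 = 2.94 mA.
Check: β·I_B = 49.3 mA > I_C = 2.94 mA, confirming saturation.

saturation; I_C ≈ 2.9 mA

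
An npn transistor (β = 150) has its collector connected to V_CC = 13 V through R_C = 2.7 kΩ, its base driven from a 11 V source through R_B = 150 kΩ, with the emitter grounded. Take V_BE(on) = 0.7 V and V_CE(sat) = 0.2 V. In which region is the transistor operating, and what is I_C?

Assume active: I_B = (11 − 0.7)/150 = 0.0687 mA, giving I_C = β·I_B = 10.3 mA.
But then V_CE = 13 − 10.3×2.7 = -14.8 V < V_CE(sat) = 0.2 V — impossible in the active region.
So the transistor is saturated. With V_CE = 0.2 V, I_C = (V_CC − 0.2)/R_C = 12.8/2.7 = 4.74 mA.
Check: β·I_B = 10.3 mA > I_C = 4.74 mA, confirming saturation.

saturation; I_C ≈ 4.7 mA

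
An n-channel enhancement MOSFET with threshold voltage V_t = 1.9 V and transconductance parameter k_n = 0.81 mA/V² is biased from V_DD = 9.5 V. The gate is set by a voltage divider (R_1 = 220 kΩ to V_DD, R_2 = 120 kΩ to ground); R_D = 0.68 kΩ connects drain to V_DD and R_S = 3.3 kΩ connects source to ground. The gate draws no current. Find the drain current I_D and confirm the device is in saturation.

V_G = V_DD·R_2/(R_1+R_2) = 9.5×120/340 = 3.35 V.
Assume saturation: I_D = (k_n/2)(V_GS − V_t)² with V_GS = V_G − I_D·R_S = 3.35 − 3.3·I_D.
Substituting gives 4.41·I_D² − 4.88·I_D + 0.855 = 0, with roots I_D = 0.218 or 0.889 mA.
The root I_D = 0.889 mA gives V_GS = 0.418 V ≤ V_t, so take I_D = 0.218 mA.
Then V_GS = 2.63 V and V_DS = V_DD − I_D(R_D+R_S) = 9.5 − 0.218×3.98 = 8.63 V.
Saturation requires V_DS ≥ V_GS − V_t = 0.734 V; 8.63 ≥ 0.734 ✓.

I_D ≈ 0.22 mA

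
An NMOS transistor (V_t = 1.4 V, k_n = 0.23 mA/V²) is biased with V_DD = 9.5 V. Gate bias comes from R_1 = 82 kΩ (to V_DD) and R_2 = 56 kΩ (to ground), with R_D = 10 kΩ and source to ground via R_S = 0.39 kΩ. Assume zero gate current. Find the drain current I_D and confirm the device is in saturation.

I_D ≈ 0.57 mA

V_G = V_DD·R_2/(R_1+R_2) = 9.5×56/138 = 3.86 V.
Assume saturation: I_D = (k_n/2)(V_GS − V_t)² with V_GS = V_G − I_D·R_S = 3.86 − 0.39·I_D.
Substituting gives 0.0175·I_D² − 1.22·I_D + 0.693 = 0, with roots I_D = 0.573 or 69.2 mA.
The root I_D = 69.2 mA gives V_GS = -23.1 V ≤ V_t, so take I_D = 0.573 mA.
Then V_GS = 3.63 V and V_DS = V_DD − I_D(R_D+R_S) = 9.5 − 0.573×10.4 = 3.55 V.
Saturation requires V_DS ≥ V_GS − V_t = 2.23 V; 3.55 ≥ 2.23 ✓.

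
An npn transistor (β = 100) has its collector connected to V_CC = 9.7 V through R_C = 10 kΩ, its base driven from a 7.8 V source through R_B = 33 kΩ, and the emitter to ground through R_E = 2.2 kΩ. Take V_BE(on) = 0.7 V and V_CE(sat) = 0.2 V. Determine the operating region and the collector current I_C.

Assume active: I_B = (7.8 − 0.7)/(33 + 101×2.2) = 0.0278 mA, I_C = β·I_B = 2.78 mA.
Then V_CE = 9.7 − 2.78×10 − 2.81×2.2 = -24.3 V < 0.2 V — the active assumption fails.
Re-solve with V_CE = 0.2 V. KCL at the emitter: V_E/R_E = (V_BB−0.7−V_E)/R_B + (V_CC−0.2−V_E)/R_C, giving V_E = 1.99 V.
I_C = (V_CC − 0.2 − V_E)/R_C = (9.5 − 1.99)/10 = 0.751 mA.
Check: I_B = (7.1 − 1.99)/33 = 0.155 mA, and β·I_B = 15.5 mA > I_C, confirming saturation.

saturation; I_C ≈ 0.75 mA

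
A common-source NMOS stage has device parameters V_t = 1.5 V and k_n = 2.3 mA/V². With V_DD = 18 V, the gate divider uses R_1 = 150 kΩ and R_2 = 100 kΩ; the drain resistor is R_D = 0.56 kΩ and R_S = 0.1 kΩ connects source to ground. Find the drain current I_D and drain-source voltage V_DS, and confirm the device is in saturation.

I_D ≈ 18 mA, V_DS ≈ 6.3 V

V_G = V_DD·R_2/(R_1+R_2) = 18×100/250 = 7.2 V.
Assume saturation: I_D = (k_n/2)(V_GS − V_t)² with V_GS = V_G − I_D·R_S = 7.2 − 0.1·I_D.
Substituting gives 0.0115·I_D² − 2.31·I_D + 37.4 = 0, with roots I_D = 17.7 or 183 mA.
The root I_D = 183 mA gives V_GS = -11.1 V ≤ V_t, so take I_D = 17.7 mA.
Then V_GS = 5.43 V and V_DS = V_DD − I_D(R_D+R_S) = 18 − 17.7×0.66 = 6.3 V.
Saturation requires V_DS ≥ V_GS − V_t = 3.93 V; 6.3 ≥ 3.93 ✓.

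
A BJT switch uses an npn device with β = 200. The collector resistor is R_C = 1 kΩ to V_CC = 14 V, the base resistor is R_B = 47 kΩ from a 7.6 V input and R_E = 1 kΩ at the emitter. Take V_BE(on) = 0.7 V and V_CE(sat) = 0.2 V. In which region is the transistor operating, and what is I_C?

active; I_C ≈ 5.6 mA

Assume active. Base-emitter loop: I_B = (V_BB − V_BE)/(R_B + (β+1)R_E) = (7.6 − 0.7)/(47 + 201×1) = 0.0278 mA.
I_C = β·I_B = 200×0.0278 = 5.56 mA.
V_CE = V_CC − I_C·R_C − I_E·R_E = 14 − 5.56×1 − 5.59×1 = 2.84 V > V_CE(sat), so the active-region assumption holds.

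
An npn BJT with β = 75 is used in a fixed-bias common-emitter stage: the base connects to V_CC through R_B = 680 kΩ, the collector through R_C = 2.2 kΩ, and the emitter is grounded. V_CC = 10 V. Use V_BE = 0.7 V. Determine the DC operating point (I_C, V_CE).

I_C ≈ 1 mA, V_CE ≈ 7.7 V

Base loop: V_CC = I_B·R_B + V_BE, so I_B = (10 − 0.7)/680 kΩ = 0.0137 mA.
In the active region I_C = β·I_B = 75 × 0.0137 = 1.03 mA.
Collector loop: V_CE = V_CC − I_C·R_C = 10 − 1.03×2.2 = 7.74 V.
Since V_CE = 7.74 V > V_CE(sat) ≈ 0.2 V, the transistor is in the active region as assumed.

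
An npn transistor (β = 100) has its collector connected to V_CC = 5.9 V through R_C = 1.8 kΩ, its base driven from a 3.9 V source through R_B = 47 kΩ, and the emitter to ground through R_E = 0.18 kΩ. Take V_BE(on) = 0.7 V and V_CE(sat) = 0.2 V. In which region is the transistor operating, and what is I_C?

Assume active: I_B = (3.9 − 0.7)/(47 + 101×0.18) = 0.0491 mA, I_C = β·I_B = 4.91 mA.
Then V_CE = 5.9 − 4.91×1.8 − 4.96×0.18 = -3.83 V < 0.2 V — the active assumption fails.
Re-solve with V_CE = 0.2 V. KCL at the emitter: V_E/R_E = (V_BB−0.7−V_E)/R_B + (V_CC−0.2−V_E)/R_C, giving V_E = 0.527 V.
I_C = (V_CC − 0.2 − V_E)/R_C = (5.7 − 0.527)/1.8 = 2.87 mA.
Check: I_B = (3.2 − 0.527)/47 = 0.0569 mA, and β·I_B = 5.69 mA > I_C, confirming saturation.

saturation; I_C ≈ 2.9 mA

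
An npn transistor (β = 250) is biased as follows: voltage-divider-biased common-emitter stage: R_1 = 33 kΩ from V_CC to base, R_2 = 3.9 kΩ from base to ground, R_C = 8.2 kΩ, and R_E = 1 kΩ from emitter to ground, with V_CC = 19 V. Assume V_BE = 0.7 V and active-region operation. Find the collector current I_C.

I_C ≈ 1.3 mA

Thevenize the base divider: V_Th = V_CC·R_2/(R_1+R_2) = 19×3.9/36.9 = 2.01 V, R_Th = R_1‖R_2 = 3.49 kΩ.
Base-emitter loop: V_Th = I_B·R_Th + V_BE + (β+1)I_B·R_E, so I_B = (2.01 − 0.7) / (3.49 + 251×1) = 0.00514 mA.
I_C = β·I_B = 250×0.00514 = 1.29 mA, and I_E = (β+1)I_B = 1.29 mA.
V_CE = V_CC − I_C·R_C − I_E·R_E = 19 − 1.29×8.2 − 1.29×1 = 7.17 V.
V_CE = 7.17 V > 0.2 V confirms active-region operation.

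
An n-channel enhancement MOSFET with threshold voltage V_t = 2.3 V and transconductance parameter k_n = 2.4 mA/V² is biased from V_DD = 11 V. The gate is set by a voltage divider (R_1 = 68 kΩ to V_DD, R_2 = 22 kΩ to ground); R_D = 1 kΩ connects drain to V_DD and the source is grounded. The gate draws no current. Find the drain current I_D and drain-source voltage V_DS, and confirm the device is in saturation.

V_G = V_DD·R_2/(R_1+R_2) = 11×22/90 = 2.69 V. With the source grounded, V_GS = V_G = 2.69 V.
Assume saturation: I_D = (k_n/2)(V_GS − V_t)² = (2.4/2)×(2.69 − 2.3)² = 1.2×0.389² = 0.181 mA.
V_DS = V_DD − I_D·R_D = 11 − 0.181×1 = 10.8 V.
Saturation requires V_DS ≥ V_GS − V_t = 0.389 V; 10.8 ≥ 0.389 ✓.

I_D ≈ 0.18 mA, V_DS ≈ 11 V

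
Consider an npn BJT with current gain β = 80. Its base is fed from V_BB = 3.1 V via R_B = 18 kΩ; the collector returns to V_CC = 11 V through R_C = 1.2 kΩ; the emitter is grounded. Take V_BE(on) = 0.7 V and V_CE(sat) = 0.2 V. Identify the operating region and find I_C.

saturation; I_C ≈ 9 mA

Assume active: I_B = (3.1 − 0.7)/18 = 0.133 mA, giving I_C = β·I_B = 10.7 mA.
But then V_CE = 11 − 10.7×1.2 = -1.8 V < V_CE(sat) = 0.2 V — impossible in the active region.
So the transistor is saturated. With V_CE = 0.2 V, I_C = (V_CC − 0.2)/R_C = 10.8/1.2 = 9 mA.
Check: β·I_B = 10.7 mA > I_C = 9 mA, confirming saturation.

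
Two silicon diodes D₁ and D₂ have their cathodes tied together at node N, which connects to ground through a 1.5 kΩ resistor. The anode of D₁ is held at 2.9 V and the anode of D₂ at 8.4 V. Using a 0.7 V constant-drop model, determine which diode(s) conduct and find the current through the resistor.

Assume both conduct. Then node N would need to be at both 2.9−0.7 = 2.2 V and 8.4−0.7 = 7.7 V, which is impossible.
Assume only D₂ conducts: V_N = 8.4 − 0.7 = 7.7 V, so I_R = 7.7/1.5 = 5.13 mA.
Check D₁: its anode-to-cathode voltage is 2.9 − 7.7 = -4.8 V < 0.7 V, so it is off. The assumption is consistent.

Only D₂ conducts; I_R ≈ 5.1 mA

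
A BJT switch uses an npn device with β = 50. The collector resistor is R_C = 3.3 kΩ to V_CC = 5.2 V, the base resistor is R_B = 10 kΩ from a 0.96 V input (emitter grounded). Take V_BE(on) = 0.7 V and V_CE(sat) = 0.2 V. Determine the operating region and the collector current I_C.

active; I_C ≈ 1.3 mA

Assume active. Base-emitter loop: I_B = (V_BB − V_BE)/R_B = (0.96 − 0.7)/10 = 0.026 mA.
I_C = β·I_B = 50×0.026 = 1.3 mA.
V_CE = V_CC − I_C·R_C = 5.2 − 1.3×3.3 = 0.91 V > V_CE(sat), so the active-region assumption holds.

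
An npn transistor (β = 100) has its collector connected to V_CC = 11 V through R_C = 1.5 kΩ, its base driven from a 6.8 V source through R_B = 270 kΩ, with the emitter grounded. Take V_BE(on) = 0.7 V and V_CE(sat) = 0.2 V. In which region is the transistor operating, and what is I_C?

Assume active. Base-emitter loop: I_B = (V_BB − V_BE)/R_B = (6.8 − 0.7)/270 = 0.0226 mA.
I_C = β·I_B = 100×0.0226 = 2.26 mA.
V_CE = V_CC − I_C·R_C = 11 − 2.26×1.5 = 7.61 V > V_CE(sat), so the active-region assumption holds.

active; I_C ≈ 2.3 mA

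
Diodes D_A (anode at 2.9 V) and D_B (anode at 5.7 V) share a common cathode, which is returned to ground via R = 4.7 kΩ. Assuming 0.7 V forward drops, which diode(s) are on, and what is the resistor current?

Assume both conduct. Then node N would need to be at both 2.9−0.7 = 2.2 V and 5.7−0.7 = 5 V, which is impossible.
Assume only D_B conducts: V_N = 5.7 − 0.7 = 5 V, so I_R = 5/4.7 = 1.06 mA.
Check D_A: its anode-to-cathode voltage is 2.9 − 5 = -2.1 V < 0.7 V, so it is off. The assumption is consistent.

Only D_B conducts; I_R ≈ 1.1 mA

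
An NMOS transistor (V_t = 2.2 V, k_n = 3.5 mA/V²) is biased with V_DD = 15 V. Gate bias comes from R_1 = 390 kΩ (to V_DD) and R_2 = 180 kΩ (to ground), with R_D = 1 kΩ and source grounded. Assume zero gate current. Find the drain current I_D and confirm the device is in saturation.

V_G = V_DD·R_2/(R_1+R_2) = 15×180/570 = 4.74 V. With the source grounded, V_GS = V_G = 4.74 V.
Assume saturation: I_D = (k_n/2)(V_GS − V_t)² = (3.5/2)×(4.74 − 2.2)² = 1.75×2.54² = 11.3 mA.
V_DS = V_DD − I_D·R_D = 15 − 11.3×1 = 3.74 V.
Saturation requires V_DS ≥ V_GS − V_t = 2.54 V; 3.74 ≥ 2.54 ✓.

I_D ≈ 11 mA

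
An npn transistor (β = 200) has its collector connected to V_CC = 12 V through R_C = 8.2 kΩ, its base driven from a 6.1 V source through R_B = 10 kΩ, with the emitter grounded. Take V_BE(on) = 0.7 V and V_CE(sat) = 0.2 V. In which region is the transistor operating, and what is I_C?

Assume active: I_B = (6.1 − 0.7)/10 = 0.54 mA, giving I_C = β·I_B = 108 mA.
But then V_CE = 12 − 108×8.2 = -874 V < V_CE(sat) = 0.2 V — impossible in the active region.
So the transistor is saturated. With V_CE = 0.2 V, I_C = (V_CC − 0.2)/R_C = 11.8/8.2 = 1.44 mA.
Check: β·I_B = 108 mA > I_C = 1.44 mA, confirming saturation.

saturation; I_C ≈ 1.4 mA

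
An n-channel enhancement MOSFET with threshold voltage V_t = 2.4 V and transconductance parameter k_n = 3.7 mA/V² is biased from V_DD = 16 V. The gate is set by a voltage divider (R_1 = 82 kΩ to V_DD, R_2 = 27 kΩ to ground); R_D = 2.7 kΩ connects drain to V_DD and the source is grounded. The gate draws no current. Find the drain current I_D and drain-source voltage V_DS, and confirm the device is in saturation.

V_G = V_DD·R_2/(R_1+R_2) = 16×27/109 = 3.96 V. With the source grounded, V_GS = V_G = 3.96 V.
Assume saturation: I_D = (k_n/2)(V_GS − V_t)² = (3.7/2)×(3.96 − 2.4)² = 1.85×1.56² = 4.52 mA.
V_DS = V_DD − I_D·R_D = 16 − 4.52×2.7 = 3.79 V.
Saturation requires V_DS ≥ V_GS − V_t = 1.56 V; 3.79 ≥ 1.56 ✓.

I_D ≈ 4.5 mA, V_DS ≈ 3.8 V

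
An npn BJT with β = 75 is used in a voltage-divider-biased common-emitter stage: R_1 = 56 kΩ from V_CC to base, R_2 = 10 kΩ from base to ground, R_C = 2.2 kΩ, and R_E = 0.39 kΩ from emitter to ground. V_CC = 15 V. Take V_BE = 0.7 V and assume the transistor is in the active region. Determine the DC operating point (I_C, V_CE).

Thevenize the base divider: V_Th = V_CC·R_2/(R_1+R_2) = 15×10/66 = 2.27 V, R_Th = R_1‖R_2 = 8.48 kΩ.
Base-emitter loop: V_Th = I_B·R_Th + V_BE + (β+1)I_B·R_E, so I_B = (2.27 − 0.7) / (8.48 + 76×0.39) = 0.0413 mA.
I_C = β·I_B = 75×0.0413 = 3.09 mA, and I_E = (β+1)I_B = 3.14 mA.
V_CE = V_CC − I_C·R_C − I_E·R_E = 15 − 3.09×2.2 − 3.14×0.39 = 6.97 V.
V_CE = 6.97 V > 0.2 V confirms active-region operation.

I_C ≈ 3.1 mA, V_CE ≈ 7 V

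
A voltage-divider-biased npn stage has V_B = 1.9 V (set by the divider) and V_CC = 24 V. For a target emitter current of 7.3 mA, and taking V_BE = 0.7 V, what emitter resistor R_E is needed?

R_E ≈ 0.16 kΩ

V_E = V_B − V_BE = 1.9 − 0.7 = 1.2 V.
R_E = V_E / I_E = 1.2 / 7.3 = 0.164 kΩ.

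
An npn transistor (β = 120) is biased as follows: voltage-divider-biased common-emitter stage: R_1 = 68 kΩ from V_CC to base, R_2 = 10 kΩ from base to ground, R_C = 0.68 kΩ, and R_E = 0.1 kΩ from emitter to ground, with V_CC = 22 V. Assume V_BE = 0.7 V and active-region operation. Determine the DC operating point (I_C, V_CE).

Thevenize the base divider: V_Th = V_CC·R_2/(R_1+R_2) = 22×10/78 = 2.82 V, R_Th = R_1‖R_2 = 8.72 kΩ.
Base-emitter loop: V_Th = I_B·R_Th + V_BE + (β+1)I_B·R_E, so I_B = (2.82 − 0.7) / (8.72 + 121×0.1) = 0.102 mA.
I_C = β·I_B = 120×0.102 = 12.2 mA, and I_E = (β+1)I_B = 12.3 mA.
V_CE = V_CC − I_C·R_C − I_E·R_E = 22 − 12.2×0.68 − 12.3×0.1 = 12.5 V.
V_CE = 12.5 V > 0.2 V confirms active-region operation.

I_C ≈ 12 mA, V_CE ≈ 12 V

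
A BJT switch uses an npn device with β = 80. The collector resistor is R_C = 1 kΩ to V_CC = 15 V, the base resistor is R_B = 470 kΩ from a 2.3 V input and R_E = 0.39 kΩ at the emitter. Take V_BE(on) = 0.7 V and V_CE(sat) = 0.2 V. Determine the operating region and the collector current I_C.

active; I_C ≈ 0.26 mA

Assume active. Base-emitter loop: I_B = (V_BB − V_BE)/(R_B + (β+1)R_E) = (2.3 − 0.7)/(470 + 81×0.39) = 0.00319 mA.
I_C = β·I_B = 80×0.00319 = 0.255 mA.
V_CE = V_CC − I_C·R_C − I_E·R_E = 15 − 0.255×1 − 0.258×0.39 = 14.6 V > V_CE(sat), so the active-region assumption holds.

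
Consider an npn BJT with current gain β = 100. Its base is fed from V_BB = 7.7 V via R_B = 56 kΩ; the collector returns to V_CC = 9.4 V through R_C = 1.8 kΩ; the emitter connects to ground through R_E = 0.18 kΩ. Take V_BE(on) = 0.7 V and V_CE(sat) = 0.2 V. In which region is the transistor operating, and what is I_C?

saturation; I_C ≈ 4.6 mA

Assume active: I_B = (7.7 − 0.7)/(56 + 101×0.18) = 0.0944 mA, I_C = β·I_B = 9.44 mA.
Then V_CE = 9.4 − 9.44×1.8 − 9.53×0.18 = -9.3 V < 0.2 V — the active assumption fails.
Re-solve with V_CE = 0.2 V. KCL at the emitter: V_E/R_E = (V_BB−0.7−V_E)/R_B + (V_CC−0.2−V_E)/R_C, giving V_E = 0.854 V.
I_C = (V_CC − 0.2 − V_E)/R_C = (9.2 − 0.854)/1.8 = 4.64 mA.
Check: I_B = (7 − 0.854)/56 = 0.11 mA, and β·I_B = 11 mA > I_C, confirming saturation.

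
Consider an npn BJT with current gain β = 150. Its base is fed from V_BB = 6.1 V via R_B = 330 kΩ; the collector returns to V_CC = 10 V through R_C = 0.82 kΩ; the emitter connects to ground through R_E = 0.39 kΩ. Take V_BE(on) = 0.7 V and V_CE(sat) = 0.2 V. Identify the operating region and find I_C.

Assume active. Base-emitter loop: I_B = (V_BB − V_BE)/(R_B + (β+1)R_E) = (6.1 − 0.7)/(330 + 151×0.39) = 0.0139 mA.
I_C = β·I_B = 150×0.0139 = 2.08 mA.
V_CE = V_CC − I_C·R_C − I_E·R_E = 10 − 2.08×0.82 − 2.1×0.39 = 7.47 V > V_CE(sat), so the active-region assumption holds.

active; I_C ≈ 2.1 mA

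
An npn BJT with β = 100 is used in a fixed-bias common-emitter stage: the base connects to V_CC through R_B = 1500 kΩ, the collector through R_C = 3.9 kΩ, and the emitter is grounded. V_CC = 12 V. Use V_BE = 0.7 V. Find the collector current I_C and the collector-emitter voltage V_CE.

Base loop: V_CC = I_B·R_B + V_BE, so I_B = (12 − 0.7)/1500 kΩ = 0.00753 mA.
In the active region I_C = β·I_B = 100 × 0.00753 = 0.753 mA.
Collector loop: V_CE = V_CC − I_C·R_C = 12 − 0.753×3.9 = 9.06 V.
Since V_CE = 9.06 V > V_CE(sat) ≈ 0.2 V, the transistor is in the active region as assumed.

I_C ≈ 0.75 mA, V_CE ≈ 9.1 V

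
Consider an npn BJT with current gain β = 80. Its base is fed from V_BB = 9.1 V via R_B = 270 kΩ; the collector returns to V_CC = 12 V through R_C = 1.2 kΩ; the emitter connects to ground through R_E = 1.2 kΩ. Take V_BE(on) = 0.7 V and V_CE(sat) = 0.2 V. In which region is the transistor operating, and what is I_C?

active; I_C ≈ 1.8 mA

Assume active. Base-emitter loop: I_B = (V_BB − V_BE)/(R_B + (β+1)R_E) = (9.1 − 0.7)/(270 + 81×1.2) = 0.0229 mA.
I_C = β·I_B = 80×0.0229 = 1.83 mA.
V_CE = V_CC − I_C·R_C − I_E·R_E = 12 − 1.83×1.2 − 1.85×1.2 = 7.58 V > V_CE(sat), so the active-region assumption holds.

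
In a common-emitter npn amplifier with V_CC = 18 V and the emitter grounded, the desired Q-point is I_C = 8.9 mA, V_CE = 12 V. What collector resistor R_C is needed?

Collector loop: V_CC = I_C·R_C + V_CE.
R_C = (V_CC − V_CE)/I_C = (18 − 12)/8.9 = 0.674 kΩ.

R_C ≈ 0.67 kΩ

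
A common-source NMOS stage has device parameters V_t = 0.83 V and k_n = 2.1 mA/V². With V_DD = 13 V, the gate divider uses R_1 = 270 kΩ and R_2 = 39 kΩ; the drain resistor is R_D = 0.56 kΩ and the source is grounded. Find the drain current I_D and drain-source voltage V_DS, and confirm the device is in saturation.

I_D ≈ 0.69 mA, V_DS ≈ 13 V

V_G = V_DD·R_2/(R_1+R_2) = 13×39/309 = 1.64 V. With the source grounded, V_GS = V_G = 1.64 V.
Assume saturation: I_D = (k_n/2)(V_GS − V_t)² = (2.1/2)×(1.64 − 0.83)² = 1.05×0.811² = 0.69 mA.
V_DS = V_DD − I_D·R_D = 13 − 0.69×0.56 = 12.6 V.
Saturation requires V_DS ≥ V_GS − V_t = 0.811 V; 12.6 ≥ 0.811 ✓.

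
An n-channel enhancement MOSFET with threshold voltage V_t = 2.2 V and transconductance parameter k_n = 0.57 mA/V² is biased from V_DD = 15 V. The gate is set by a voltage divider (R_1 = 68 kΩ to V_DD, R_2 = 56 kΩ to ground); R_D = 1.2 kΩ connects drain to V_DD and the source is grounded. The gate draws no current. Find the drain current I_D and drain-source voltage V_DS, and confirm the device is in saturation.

V_G = V_DD·R_2/(R_1+R_2) = 15×56/124 = 6.77 V. With the source grounded, V_GS = V_G = 6.77 V.
Assume saturation: I_D = (k_n/2)(V_GS − V_t)² = (0.57/2)×(6.77 − 2.2)² = 0.285×4.57² = 5.96 mA.
V_DS = V_DD − I_D·R_D = 15 − 5.96×1.2 = 7.84 V.
Saturation requires V_DS ≥ V_GS − V_t = 4.57 V; 7.84 ≥ 4.57 ✓.

I_D ≈ 6 mA, V_DS ≈ 7.8 V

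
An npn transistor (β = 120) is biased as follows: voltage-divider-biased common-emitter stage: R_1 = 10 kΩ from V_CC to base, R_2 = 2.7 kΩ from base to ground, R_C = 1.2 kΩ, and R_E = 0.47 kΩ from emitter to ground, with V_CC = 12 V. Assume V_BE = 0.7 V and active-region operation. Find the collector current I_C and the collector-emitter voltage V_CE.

I_C ≈ 3.8 mA, V_CE ≈ 5.7 V

Thevenize the base divider: V_Th = V_CC·R_2/(R_1+R_2) = 12×2.7/12.7 = 2.55 V, R_Th = R_1‖R_2 = 2.13 kΩ.
Base-emitter loop: V_Th = I_B·R_Th + V_BE + (β+1)I_B·R_E, so I_B = (2.55 − 0.7) / (2.13 + 121×0.47) = 0.0314 mA.
I_C = β·I_B = 120×0.0314 = 3.77 mA, and I_E = (β+1)I_B = 3.8 mA.
V_CE = V_CC − I_C·R_C − I_E·R_E = 12 − 3.77×1.2 − 3.8×0.47 = 5.7 V.
V_CE = 5.7 V > 0.2 V confirms active-region operation.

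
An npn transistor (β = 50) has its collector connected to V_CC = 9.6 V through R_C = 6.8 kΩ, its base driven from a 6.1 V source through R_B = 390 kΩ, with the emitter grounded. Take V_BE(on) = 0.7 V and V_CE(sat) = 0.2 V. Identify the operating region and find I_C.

Assume active. Base-emitter loop: I_B = (V_BB − V_BE)/R_B = (6.1 − 0.7)/390 = 0.0138 mA.
I_C = β·I_B = 50×0.0138 = 0.692 mA.
V_CE = V_CC − I_C·R_C = 9.6 − 0.692×6.8 = 4.89 V > V_CE(sat), so the active-region assumption holds.

active; I_C ≈ 0.69 mA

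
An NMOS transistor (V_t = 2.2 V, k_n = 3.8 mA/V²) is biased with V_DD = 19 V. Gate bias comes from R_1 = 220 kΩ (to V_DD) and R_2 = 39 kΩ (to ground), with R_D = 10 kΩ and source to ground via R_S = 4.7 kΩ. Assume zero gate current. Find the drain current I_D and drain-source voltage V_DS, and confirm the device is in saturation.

I_D ≈ 0.093 mA, V_DS ≈ 18 V

V_G = V_DD·R_2/(R_1+R_2) = 19×39/259 = 2.86 V.
Assume saturation: I_D = (k_n/2)(V_GS − V_t)² with V_GS = V_G − I_D·R_S = 2.86 − 4.7·I_D.
Substituting gives 42·I_D² − 12.8·I_D + 0.83 = 0, with roots I_D = 0.0935 or 0.212 mA.
The root I_D = 0.212 mA gives V_GS = 1.87 V ≤ V_t, so take I_D = 0.0935 mA.
Then V_GS = 2.42 V and V_DS = V_DD − I_D(R_D+R_S) = 19 − 0.0935×14.7 = 17.6 V.
Saturation requires V_DS ≥ V_GS − V_t = 0.222 V; 17.6 ≥ 0.222 ✓.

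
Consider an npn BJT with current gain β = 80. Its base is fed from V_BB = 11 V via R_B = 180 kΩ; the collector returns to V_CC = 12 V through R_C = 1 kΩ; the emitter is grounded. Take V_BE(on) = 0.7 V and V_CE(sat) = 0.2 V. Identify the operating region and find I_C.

active; I_C ≈ 4.6 mA

Assume active. Base-emitter loop: I_B = (V_BB − V_BE)/R_B = (11 − 0.7)/180 = 0.0572 mA.
I_C = β·I_B = 80×0.0572 = 4.58 mA.
V_CE = V_CC − I_C·R_C = 12 − 4.58×1 = 7.42 V > V_CE(sat), so the active-region assumption holds.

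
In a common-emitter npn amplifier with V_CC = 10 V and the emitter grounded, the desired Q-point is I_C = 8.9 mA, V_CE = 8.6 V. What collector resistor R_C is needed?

Collector loop: V_CC = I_C·R_C + V_CE.
R_C = (V_CC − V_CE)/I_C = (10 − 8.6)/8.9 = 0.157 kΩ.

R_C ≈ 0.16 kΩ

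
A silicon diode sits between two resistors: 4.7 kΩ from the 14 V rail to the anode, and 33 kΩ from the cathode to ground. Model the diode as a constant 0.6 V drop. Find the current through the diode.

The two resistors are in series with the diode, so KVL gives 14 = I·4.7 + 0.6 + I·33.
I = (14 − 0.6) / (4.7 + 33) kΩ = 13.4 / 37.7 = 0.355 mA.

I ≈ 0.36 mA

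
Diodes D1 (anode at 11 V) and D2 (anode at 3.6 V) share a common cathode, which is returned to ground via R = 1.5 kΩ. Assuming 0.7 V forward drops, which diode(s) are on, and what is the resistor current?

Assume both conduct. Then node N would need to be at both 11−0.7 = 10.3 V and 3.6−0.7 = 2.9 V, which is impossible.
Assume only D1 conducts: V_N = 11 − 0.7 = 10.3 V, so I_R = 10.3/1.5 = 6.87 mA.
Check D2: its anode-to-cathode voltage is 3.6 − 10.3 = -6.7 V < 0.7 V, so it is off. The assumption is consistent.

Only D1 conducts; I_R ≈ 6.9 mA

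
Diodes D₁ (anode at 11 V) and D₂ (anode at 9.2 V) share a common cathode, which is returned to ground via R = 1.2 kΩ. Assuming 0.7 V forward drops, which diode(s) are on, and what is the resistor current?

Only D₁ conducts; I_R ≈ 8.6 mA

Assume both conduct. Then node N would need to be at both 11−0.7 = 10.3 V and 9.2−0.7 = 8.5 V, which is impossible.
Assume only D₁ conducts: V_N = 11 − 0.7 = 10.3 V, so I_R = 10.3/1.2 = 8.58 mA.
Check D₂: its anode-to-cathode voltage is 9.2 − 10.3 = -1.1 V < 0.7 V, so it is off. The assumption is consistent.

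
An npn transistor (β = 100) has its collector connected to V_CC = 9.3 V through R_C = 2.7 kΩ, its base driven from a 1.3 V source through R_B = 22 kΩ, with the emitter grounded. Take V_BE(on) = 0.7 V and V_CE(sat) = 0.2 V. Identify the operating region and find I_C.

active; I_C ≈ 2.7 mA

Assume active. Base-emitter loop: I_B = (V_BB − V_BE)/R_B = (1.3 − 0.7)/22 = 0.0273 mA.
I_C = β·I_B = 100×0.0273 = 2.73 mA.
V_CE = V_CC − I_C·R_C = 9.3 − 2.73×2.7 = 1.94 V > V_CE(sat), so the active-region assumption holds.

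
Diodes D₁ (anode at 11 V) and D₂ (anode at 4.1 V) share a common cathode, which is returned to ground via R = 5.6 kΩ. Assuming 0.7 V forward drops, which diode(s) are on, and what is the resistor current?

Assume both conduct. Then node N would need to be at both 11−0.7 = 10.3 V and 4.1−0.7 = 3.4 V, which is impossible.
Assume only D₁ conducts: V_N = 11 − 0.7 = 10.3 V, so I_R = 10.3/5.6 = 1.84 mA.
Check D₂: its anode-to-cathode voltage is 4.1 − 10.3 = -6.2 V < 0.7 V, so it is off. The assumption is consistent.

Only D₁ conducts; I_R ≈ 1.8 mA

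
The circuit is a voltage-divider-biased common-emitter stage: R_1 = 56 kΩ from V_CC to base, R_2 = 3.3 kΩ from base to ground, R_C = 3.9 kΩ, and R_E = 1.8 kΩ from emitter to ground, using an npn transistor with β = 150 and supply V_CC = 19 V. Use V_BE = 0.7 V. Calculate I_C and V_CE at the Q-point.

I_C ≈ 0.19 mA, V_CE ≈ 18 V

Thevenize the base divider: V_Th = V_CC·R_2/(R_1+R_2) = 19×3.3/59.3 = 1.06 V, R_Th = R_1‖R_2 = 3.12 kΩ.
Base-emitter loop: V_Th = I_B·R_Th + V_BE + (β+1)I_B·R_E, so I_B = (1.06 − 0.7) / (3.12 + 151×1.8) = 0.0013 mA.
I_C = β·I_B = 150×0.0013 = 0.195 mA, and I_E = (β+1)I_B = 0.196 mA.
V_CE = V_CC − I_C·R_C − I_E·R_E = 19 − 0.195×3.9 − 0.196×1.8 = 17.9 V.
V_CE = 17.9 V > 0.2 V confirms active-region operation.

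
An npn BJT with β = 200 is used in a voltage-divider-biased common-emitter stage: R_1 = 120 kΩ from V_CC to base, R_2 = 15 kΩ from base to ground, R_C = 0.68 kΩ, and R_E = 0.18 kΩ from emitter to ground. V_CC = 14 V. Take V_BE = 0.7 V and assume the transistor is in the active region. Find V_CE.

V_CE ≈ 11 V

Thevenize the base divider: V_Th = V_CC·R_2/(R_1+R_2) = 14×15/135 = 1.56 V, R_Th = R_1‖R_2 = 13.3 kΩ.
Base-emitter loop: V_Th = I_B·R_Th + V_BE + (β+1)I_B·R_E, so I_B = (1.56 − 0.7) / (13.3 + 201×0.18) = 0.0173 mA.
I_C = β·I_B = 200×0.0173 = 3.46 mA, and I_E = (β+1)I_B = 3.47 mA.
V_CE = V_CC − I_C·R_C − I_E·R_E = 14 − 3.46×0.68 − 3.47×0.18 = 11 V.
V_CE = 11 V > 0.2 V confirms active-region operation.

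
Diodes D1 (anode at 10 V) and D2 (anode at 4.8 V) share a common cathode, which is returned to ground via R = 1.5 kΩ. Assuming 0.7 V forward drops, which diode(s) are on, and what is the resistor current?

Only D1 conducts; I_R ≈ 6.2 mA

Assume both conduct. Then node N would need to be at both 10−0.7 = 9.3 V and 4.8−0.7 = 4.1 V, which is impossible.
Assume only D1 conducts: V_N = 10 − 0.7 = 9.3 V, so I_R = 9.3/1.5 = 6.2 mA.
Check D2: its anode-to-cathode voltage is 4.8 − 9.3 = -4.5 V < 0.7 V, so it is off. The assumption is consistent.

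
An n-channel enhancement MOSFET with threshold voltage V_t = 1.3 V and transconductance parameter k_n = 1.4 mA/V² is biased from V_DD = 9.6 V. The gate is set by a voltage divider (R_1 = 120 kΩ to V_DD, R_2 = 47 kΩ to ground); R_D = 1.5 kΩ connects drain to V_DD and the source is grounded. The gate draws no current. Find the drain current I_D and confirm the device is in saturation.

V_G = V_DD·R_2/(R_1+R_2) = 9.6×47/167 = 2.7 V. With the source grounded, V_GS = V_G = 2.7 V.
Assume saturation: I_D = (k_n/2)(V_GS − V_t)² = (1.4/2)×(2.7 − 1.3)² = 0.7×1.4² = 1.38 mA.
V_DS = V_DD − I_D·R_D = 9.6 − 1.38×1.5 = 7.54 V.
Saturation requires V_DS ≥ V_GS − V_t = 1.4 V; 7.54 ≥ 1.4 ✓.

I_D ≈ 1.4 mA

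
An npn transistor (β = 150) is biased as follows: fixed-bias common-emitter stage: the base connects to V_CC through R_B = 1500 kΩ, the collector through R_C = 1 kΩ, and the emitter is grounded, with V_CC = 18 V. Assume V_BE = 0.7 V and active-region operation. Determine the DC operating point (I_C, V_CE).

I_C ≈ 1.7 mA, V_CE ≈ 16 V

Base loop: V_CC = I_B·R_B + V_BE, so I_B = (18 − 0.7)/1500 kΩ = 0.0115 mA.
In the active region I_C = β·I_B = 150 × 0.0115 = 1.73 mA.
Collector loop: V_CE = V_CC − I_C·R_C = 18 − 1.73×1 = 16.3 V.
Since V_CE = 16.3 V > V_CE(sat) ≈ 0.2 V, the transistor is in the active region as assumed.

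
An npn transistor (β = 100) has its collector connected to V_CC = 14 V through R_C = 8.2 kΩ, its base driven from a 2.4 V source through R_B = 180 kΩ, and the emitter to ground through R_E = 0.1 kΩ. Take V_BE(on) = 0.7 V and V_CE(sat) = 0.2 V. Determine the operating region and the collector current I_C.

Assume active. Base-emitter loop: I_B = (V_BB − V_BE)/(R_B + (β+1)R_E) = (2.4 − 0.7)/(180 + 101×0.1) = 0.00894 mA.
I_C = β·I_B = 100×0.00894 = 0.894 mA.
V_CE = V_CC − I_C·R_C − I_E·R_E = 14 − 0.894×8.2 − 0.903×0.1 = 6.58 V > V_CE(sat), so the active-region assumption holds.

active; I_C ≈ 0.89 mA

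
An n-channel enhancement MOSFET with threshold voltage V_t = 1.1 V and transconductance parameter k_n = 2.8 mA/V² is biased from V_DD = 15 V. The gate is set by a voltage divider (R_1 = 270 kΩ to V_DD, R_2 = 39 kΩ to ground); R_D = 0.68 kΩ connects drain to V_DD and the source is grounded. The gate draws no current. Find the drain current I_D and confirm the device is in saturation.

V_G = V_DD·R_2/(R_1+R_2) = 15×39/309 = 1.89 V. With the source grounded, V_GS = V_G = 1.89 V.
Assume saturation: I_D = (k_n/2)(V_GS − V_t)² = (2.8/2)×(1.89 − 1.1)² = 1.4×0.793² = 0.881 mA.
V_DS = V_DD − I_D·R_D = 15 − 0.881×0.68 = 14.4 V.
Saturation requires V_DS ≥ V_GS − V_t = 0.793 V; 14.4 ≥ 0.793 ✓.

I_D ≈ 0.88 mA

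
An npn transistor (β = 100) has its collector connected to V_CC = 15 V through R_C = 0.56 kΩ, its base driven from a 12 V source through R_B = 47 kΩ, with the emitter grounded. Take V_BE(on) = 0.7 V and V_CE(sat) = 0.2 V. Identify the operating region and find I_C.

Assume active. Base-emitter loop: I_B = (V_BB − V_BE)/R_B = (12 − 0.7)/47 = 0.24 mA.
I_C = β·I_B = 100×0.24 = 24 mA.
V_CE = V_CC − I_C·R_C = 15 − 24×0.56 = 1.54 V > V_CE(sat), so the active-region assumption holds.

active; I_C ≈ 24 mA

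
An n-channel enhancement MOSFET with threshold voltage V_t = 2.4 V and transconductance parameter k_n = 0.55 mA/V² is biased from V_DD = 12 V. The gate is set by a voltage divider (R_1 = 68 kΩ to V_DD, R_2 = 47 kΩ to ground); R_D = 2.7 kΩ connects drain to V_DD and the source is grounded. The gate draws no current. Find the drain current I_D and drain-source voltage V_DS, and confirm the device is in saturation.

I_D ≈ 1.7 mA, V_DS ≈ 7.3 V

V_G = V_DD·R_2/(R_1+R_2) = 12×47/115 = 4.9 V. With the source grounded, V_GS = V_G = 4.9 V.
Assume saturation: I_D = (k_n/2)(V_GS − V_t)² = (0.55/2)×(4.9 − 2.4)² = 0.275×2.5² = 1.72 mA.
V_DS = V_DD − I_D·R_D = 12 − 1.72×2.7 = 7.34 V.
Saturation requires V_DS ≥ V_GS − V_t = 2.5 V; 7.34 ≥ 2.5 ✓.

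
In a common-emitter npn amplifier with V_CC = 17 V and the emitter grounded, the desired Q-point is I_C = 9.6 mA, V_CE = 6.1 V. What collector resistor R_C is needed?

R_C ≈ 1.1 kΩ

Collector loop: V_CC = I_C·R_C + V_CE.
R_C = (V_CC − V_CE)/I_C = (17 − 6.1)/9.6 = 1.14 kΩ.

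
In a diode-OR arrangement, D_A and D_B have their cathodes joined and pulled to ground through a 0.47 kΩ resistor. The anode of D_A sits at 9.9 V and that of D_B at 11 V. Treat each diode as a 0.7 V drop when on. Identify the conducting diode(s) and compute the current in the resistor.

Assume both conduct. Then node N would need to be at both 9.9−0.7 = 9.2 V and 11−0.7 = 10.3 V, which is impossible.
Assume only D_B conducts: V_N = 11 − 0.7 = 10.3 V, so I_R = 10.3/0.47 = 21.9 mA.
Check D_A: its anode-to-cathode voltage is 9.9 − 10.3 = -0.4 V < 0.7 V, so it is off. The assumption is consistent.

Only D_B conducts; I_R ≈ 22 mA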